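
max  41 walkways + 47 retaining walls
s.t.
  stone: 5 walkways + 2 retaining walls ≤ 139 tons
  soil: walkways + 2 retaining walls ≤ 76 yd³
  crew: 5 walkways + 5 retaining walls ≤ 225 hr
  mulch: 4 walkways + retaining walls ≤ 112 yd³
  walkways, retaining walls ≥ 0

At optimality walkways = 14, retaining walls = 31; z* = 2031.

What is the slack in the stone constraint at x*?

stone used = 5·14 + 2·31 = 132; slack = 139 − 132 = 7.

7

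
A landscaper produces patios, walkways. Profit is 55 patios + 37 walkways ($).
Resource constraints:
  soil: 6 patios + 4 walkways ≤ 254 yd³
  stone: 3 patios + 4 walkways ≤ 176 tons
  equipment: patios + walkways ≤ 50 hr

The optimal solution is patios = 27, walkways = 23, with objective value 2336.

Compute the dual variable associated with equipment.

Binding: soil and equipment. Non-binding: stone (3 unused).
By complementary slackness, y = 0 for the non-binding constraint.
The binding rows give the dual system: 6·y_soil + 1·y_equipment = 55 and 4·y_soil + 1·y_equipment = 37.
Solving: y_soil = 9, y_equipment = 1.
Shadow price of equipment = 1.

1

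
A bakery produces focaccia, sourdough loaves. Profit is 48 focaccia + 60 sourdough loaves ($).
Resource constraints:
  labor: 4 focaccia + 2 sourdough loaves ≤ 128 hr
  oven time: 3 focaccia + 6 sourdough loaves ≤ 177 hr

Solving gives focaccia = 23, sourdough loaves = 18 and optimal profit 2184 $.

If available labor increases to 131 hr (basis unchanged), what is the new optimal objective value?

2202

Both labor and oven time are binding at x*.
Dual feasibility on the basic columns requires 4·y_labor + 3·y_oven time = 48, 2·y_labor + 6·y_oven time = 60.
This yields shadow prices y_labor = 6, y_oven time = 8.
Δz = y_labor·Δb = 6 × (3) = 18, so new z* = 2184 + 18 = 2202.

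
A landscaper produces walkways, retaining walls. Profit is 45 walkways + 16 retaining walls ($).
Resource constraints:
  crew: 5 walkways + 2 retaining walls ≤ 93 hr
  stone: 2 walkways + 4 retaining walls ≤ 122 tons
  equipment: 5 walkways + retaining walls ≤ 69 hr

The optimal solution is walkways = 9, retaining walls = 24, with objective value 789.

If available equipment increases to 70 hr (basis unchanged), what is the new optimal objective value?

791

Check each constraint at x*: crew 93/93 (tight); stone 114/122 (slack 8); equipment 69/69 (tight).
Since stone is not tight, its dual is 0.
The binding rows give the dual system: 5·y_crew + 5·y_equipment = 45 and 2·y_crew + 1·y_equipment = 16.
Solving: y_crew = 7, y_equipment = 2.
Δz = y_equipment·Δb = 2 × (1) = 2, so new z* = 789 + 2 = 791.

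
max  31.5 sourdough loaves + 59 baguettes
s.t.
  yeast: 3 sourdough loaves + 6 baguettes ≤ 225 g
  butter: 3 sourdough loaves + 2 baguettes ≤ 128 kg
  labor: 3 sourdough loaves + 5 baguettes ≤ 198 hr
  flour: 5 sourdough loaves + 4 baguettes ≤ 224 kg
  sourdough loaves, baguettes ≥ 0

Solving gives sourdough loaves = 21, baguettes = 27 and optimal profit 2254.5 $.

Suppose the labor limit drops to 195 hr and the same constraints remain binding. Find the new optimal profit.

2242.5

At the optimum: yeast uses 225 of 225 (binding); butter uses 117 of 128 (slack = 11); labor uses 198 of 198 (binding); flour uses 213 of 224 (slack = 11).
By complementary slackness, y = 0 for the non-binding constraints.
The binding rows give the dual system: 3·y_yeast + 3·y_labor = 31.5 and 6·y_yeast + 5·y_labor = 59.
This yields shadow prices y_yeast = 6.5, y_labor = 4.
Δz = y_labor·Δb = 4 × (-3) = -12, so new z* = 2254.5 − 12 = 2242.5.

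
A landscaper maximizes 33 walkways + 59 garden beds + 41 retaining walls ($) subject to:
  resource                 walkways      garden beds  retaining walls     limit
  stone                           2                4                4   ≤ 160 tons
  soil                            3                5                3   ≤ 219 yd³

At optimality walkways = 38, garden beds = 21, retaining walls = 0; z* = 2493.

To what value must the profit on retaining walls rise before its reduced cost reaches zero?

Check each constraint at x*: stone 160/160 (tight); soil 219/219 (tight).
Dual feasibility on the basic columns requires 2·y_stone + 3·y_soil = 33, 4·y_stone + 5·y_soil = 59.
→ y_stone = 6 and y_soil = 7.
retaining walls enters the basis when its profit ≥ yᵀa₃ = 6·4 + 7·3 = 45.

45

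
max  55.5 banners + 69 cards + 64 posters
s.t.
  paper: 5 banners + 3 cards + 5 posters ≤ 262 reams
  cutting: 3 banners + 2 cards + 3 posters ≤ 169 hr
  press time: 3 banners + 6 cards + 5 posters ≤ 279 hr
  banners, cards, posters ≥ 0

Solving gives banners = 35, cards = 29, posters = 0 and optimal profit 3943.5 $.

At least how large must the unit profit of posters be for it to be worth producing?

Check each constraint at x*: paper 262/262 (tight); cutting 163/169 (slack 6); press time 279/279 (tight).
Since cutting is not tight, its dual is 0.
The binding rows give the dual system: 5·y_paper + 3·y_press time = 55.5 and 3·y_paper + 6·y_press time = 69.
→ y_paper = 6 and y_press time = 8.5.
posters enters the basis when its profit ≥ yᵀa₃ = 6·5 + 8.5·5 = 72.5.

72.5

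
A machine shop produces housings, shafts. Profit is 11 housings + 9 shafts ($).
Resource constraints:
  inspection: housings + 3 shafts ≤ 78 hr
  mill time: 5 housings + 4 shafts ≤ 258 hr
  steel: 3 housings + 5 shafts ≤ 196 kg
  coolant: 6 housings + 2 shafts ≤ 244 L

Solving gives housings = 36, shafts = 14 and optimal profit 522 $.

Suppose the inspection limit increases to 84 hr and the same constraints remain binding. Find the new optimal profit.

Binding: inspection and coolant. Non-binding: mill time (22 unused), steel (18 unused).
By complementary slackness, y = 0 for the non-binding constraints.
Dual feasibility on the basic columns requires 1·y_inspection + 6·y_coolant = 11, 3·y_inspection + 2·y_coolant = 9.
Solving: y_inspection = 2, y_coolant = 1.5.
Δz = y_inspection·Δb = 2 × (6) = 12, so new z* = 522 + 12 = 534.

534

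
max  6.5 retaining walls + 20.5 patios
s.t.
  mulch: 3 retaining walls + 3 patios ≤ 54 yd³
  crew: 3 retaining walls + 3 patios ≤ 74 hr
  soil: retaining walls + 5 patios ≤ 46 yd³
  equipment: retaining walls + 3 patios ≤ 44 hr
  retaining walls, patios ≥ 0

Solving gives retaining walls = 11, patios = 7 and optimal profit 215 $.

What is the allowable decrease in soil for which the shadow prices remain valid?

28

Binding constraints: mulch, soil. The basis is B = [[3,3],[1,5]] with det 12.
Per unit decrease in soil, x* moves by d = (0.25, -0.25).
The basis stays optimal until patios reaches 0; allowable decrease = 28 yd³.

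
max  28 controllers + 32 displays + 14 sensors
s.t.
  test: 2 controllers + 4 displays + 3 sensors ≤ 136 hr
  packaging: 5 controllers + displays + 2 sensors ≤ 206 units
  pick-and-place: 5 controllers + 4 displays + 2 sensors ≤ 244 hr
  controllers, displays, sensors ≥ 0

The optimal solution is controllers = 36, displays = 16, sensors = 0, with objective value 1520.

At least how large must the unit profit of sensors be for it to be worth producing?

Binding: test and pick-and-place. Non-binding: packaging (10 unused).
By complementary slackness, y = 0 for the non-binding constraint.
The binding rows give the dual system: 2·y_test + 5·y_pick-and-place = 28 and 4·y_test + 4·y_pick-and-place = 32.
→ y_test = 4 and y_pick-and-place = 4.
sensors enters the basis when its profit ≥ yᵀa₃ = 4·3 + 4·2 = 20.

20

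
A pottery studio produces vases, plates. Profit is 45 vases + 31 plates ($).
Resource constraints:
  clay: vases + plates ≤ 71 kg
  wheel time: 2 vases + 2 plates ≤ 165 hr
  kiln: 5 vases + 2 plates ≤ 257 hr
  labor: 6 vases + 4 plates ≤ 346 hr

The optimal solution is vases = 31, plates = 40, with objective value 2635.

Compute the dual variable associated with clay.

Binding: clay and labor. Non-binding: wheel time (23 unused), kiln (22 unused).
Slack constraints have shadow price 0 (complementary slackness).
The binding rows give the dual system: 1·y_clay + 6·y_labor = 45 and 1·y_clay + 4·y_labor = 31.
Solving: y_clay = 3, y_labor = 7.
Shadow price of clay = 3.

3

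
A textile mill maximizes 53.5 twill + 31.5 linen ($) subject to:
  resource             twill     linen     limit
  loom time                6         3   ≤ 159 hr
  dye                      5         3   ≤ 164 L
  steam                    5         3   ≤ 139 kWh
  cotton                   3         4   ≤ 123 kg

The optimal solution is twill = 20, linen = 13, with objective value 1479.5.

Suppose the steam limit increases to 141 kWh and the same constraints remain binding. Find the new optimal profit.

Binding: loom time and steam. Non-binding: dye (25 unused), cotton (11 unused).
By complementary slackness, y = 0 for the non-binding constraints.
From A_Bᵀ y = c: 6·y_loom time + 5·y_steam = 53.5; 3·y_loom time + 3·y_steam = 31.5.
This yields shadow prices y_loom time = 1, y_steam = 9.5.
Δz = y_steam·Δb = 9.5 × (2) = 19, so new z* = 1479.5 + 19 = 1498.5.

1498.5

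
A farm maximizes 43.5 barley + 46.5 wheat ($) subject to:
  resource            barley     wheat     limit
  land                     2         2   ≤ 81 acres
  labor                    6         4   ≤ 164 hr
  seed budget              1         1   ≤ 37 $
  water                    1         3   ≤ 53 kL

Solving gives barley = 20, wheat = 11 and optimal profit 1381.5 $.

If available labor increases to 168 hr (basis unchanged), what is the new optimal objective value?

1405.5

At the optimum: land uses 62 of 81 (slack = 19); labor uses 164 of 164 (binding); seed budget uses 31 of 37 (slack = 6); water uses 53 of 53 (binding).
By complementary slackness, y = 0 for the non-binding constraints.
Dual feasibility on the basic columns requires 6·y_labor + 1·y_water = 43.5, 4·y_labor + 3·y_water = 46.5.
Solving: y_labor = 6, y_water = 7.5.
Δz = y_labor·Δb = 6 × (4) = 24, so new z* = 1381.5 + 24 = 1405.5.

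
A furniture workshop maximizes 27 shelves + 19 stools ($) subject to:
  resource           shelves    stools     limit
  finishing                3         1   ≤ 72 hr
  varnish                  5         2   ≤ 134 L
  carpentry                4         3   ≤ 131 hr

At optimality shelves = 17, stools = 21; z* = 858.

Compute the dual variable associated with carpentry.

6

At the optimum: finishing uses 72 of 72 (binding); varnish uses 127 of 134 (slack = 7); carpentry uses 131 of 131 (binding).
By complementary slackness, y = 0 for the non-binding constraint.
The binding rows give the dual system: 3·y_finishing + 4·y_carpentry = 27 and 1·y_finishing + 3·y_carpentry = 19.
Solving: y_finishing = 1, y_carpentry = 6.
Shadow price of carpentry = 6.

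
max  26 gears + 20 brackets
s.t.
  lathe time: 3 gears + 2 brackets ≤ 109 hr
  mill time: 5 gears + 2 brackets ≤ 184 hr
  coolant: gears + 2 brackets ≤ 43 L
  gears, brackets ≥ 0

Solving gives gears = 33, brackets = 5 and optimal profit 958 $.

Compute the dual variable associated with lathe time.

8

At the optimum: lathe time uses 109 of 109 (binding); mill time uses 175 of 184 (slack = 9); coolant uses 43 of 43 (binding).
Slack constraints have shadow price 0 (complementary slackness).
The binding rows give the dual system: 3·y_lathe time + 1·y_coolant = 26 and 2·y_lathe time + 2·y_coolant = 20.
This yields shadow prices y_lathe time = 8, y_coolant = 2.
Shadow price of lathe time = 8.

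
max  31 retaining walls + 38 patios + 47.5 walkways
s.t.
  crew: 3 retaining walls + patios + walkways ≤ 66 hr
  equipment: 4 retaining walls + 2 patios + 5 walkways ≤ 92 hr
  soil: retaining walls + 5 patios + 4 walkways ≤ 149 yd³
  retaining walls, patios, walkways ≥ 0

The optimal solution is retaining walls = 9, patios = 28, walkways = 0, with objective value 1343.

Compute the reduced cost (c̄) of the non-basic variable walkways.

-5

At the optimum: crew uses 55 of 66 (slack = 11); equipment uses 92 of 92 (binding); soil uses 149 of 149 (binding).
Since crew is not tight, its dual is 0.
From A_Bᵀ y = c: 4·y_equipment + 1·y_soil = 31; 2·y_equipment + 5·y_soil = 38.
→ y_equipment = 6.5 and y_soil = 5.
Reduced cost of walkways: c₃ − yᵀa₃ = 47.5 − (6.5·5 + 5·4) = 47.5 − 52.5 = -5.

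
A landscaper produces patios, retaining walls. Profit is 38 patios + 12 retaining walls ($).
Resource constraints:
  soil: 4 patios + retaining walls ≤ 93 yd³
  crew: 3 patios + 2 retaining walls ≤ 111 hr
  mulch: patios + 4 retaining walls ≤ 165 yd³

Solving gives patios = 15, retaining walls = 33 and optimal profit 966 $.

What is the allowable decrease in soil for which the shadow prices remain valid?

Binding constraints: soil, crew. The basis is B = [[4,1],[3,2]] with det 5.
Per unit decrease in soil, x* moves by d = (-0.4, 0.6).
The basis stays optimal until mulch becomes binding; allowable decrease = 9 yd³.

9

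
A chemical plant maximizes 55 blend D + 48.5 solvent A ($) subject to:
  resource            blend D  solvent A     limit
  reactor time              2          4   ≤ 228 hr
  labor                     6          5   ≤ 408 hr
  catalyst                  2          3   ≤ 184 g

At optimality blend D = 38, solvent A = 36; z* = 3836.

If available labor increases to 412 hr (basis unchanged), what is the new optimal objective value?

At the optimum: reactor time uses 220 of 228 (slack = 8); labor uses 408 of 408 (binding); catalyst uses 184 of 184 (binding).
By complementary slackness, y = 0 for the non-binding constraint.
From A_Bᵀ y = c: 6·y_labor + 2·y_catalyst = 55; 5·y_labor + 3·y_catalyst = 48.5.
→ y_labor = 8.5 and y_catalyst = 2.
Δz = y_labor·Δb = 8.5 × (4) = 34, so new z* = 3836 + 34 = 3870.

3870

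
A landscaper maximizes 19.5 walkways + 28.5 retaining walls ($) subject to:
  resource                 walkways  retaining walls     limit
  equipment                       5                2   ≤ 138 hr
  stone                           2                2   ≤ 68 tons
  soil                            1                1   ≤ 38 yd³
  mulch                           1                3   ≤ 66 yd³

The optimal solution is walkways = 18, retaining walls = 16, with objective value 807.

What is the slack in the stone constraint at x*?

0

stone used = 2·18 + 2·16 = 68; slack = 68 − 68 = 0.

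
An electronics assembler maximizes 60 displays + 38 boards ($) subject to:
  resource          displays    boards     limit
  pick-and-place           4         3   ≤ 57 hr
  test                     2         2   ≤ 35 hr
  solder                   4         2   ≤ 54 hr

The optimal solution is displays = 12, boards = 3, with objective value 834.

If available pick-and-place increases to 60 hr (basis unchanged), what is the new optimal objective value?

858

At the optimum: pick-and-place uses 57 of 57 (binding); test uses 30 of 35 (slack = 5); solder uses 54 of 54 (binding).
Since test is not tight, its dual is 0.
From A_Bᵀ y = c: 4·y_pick-and-place + 4·y_solder = 60; 3·y_pick-and-place + 2·y_solder = 38.
This yields shadow prices y_pick-and-place = 8, y_solder = 7.
Δz = y_pick-and-place·Δb = 8 × (3) = 24, so new z* = 834 + 24 = 858.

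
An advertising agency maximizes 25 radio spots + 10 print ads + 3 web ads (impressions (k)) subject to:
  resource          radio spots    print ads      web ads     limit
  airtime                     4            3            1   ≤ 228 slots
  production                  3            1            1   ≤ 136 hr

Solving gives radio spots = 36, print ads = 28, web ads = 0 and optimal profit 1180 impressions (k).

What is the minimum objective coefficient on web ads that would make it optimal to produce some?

8

At the optimum: airtime uses 228 of 228 (binding); production uses 136 of 136 (binding).
The binding rows give the dual system: 4·y_airtime + 3·y_production = 25 and 3·y_airtime + 1·y_production = 10.
Solving: y_airtime = 1, y_production = 7.
web ads enters the basis when its profit ≥ yᵀa₃ = 1·1 + 7·1 = 8.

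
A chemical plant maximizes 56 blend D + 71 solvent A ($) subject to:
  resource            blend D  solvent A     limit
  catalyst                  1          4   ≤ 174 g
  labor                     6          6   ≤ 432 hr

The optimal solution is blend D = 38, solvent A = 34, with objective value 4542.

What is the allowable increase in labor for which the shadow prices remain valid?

612

Binding constraints: catalyst, labor. The basis is B = [[1,4],[6,6]] with det -18.
Per unit increase in labor, x* moves by d = (0.2222, -0.0556).
The basis stays optimal until solvent A reaches 0; allowable increase = 612 hr.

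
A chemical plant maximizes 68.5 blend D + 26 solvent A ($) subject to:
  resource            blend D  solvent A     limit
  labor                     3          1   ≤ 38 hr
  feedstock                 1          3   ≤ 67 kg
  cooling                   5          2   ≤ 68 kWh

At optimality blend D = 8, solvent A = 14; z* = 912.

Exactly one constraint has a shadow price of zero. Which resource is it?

feedstock

labor: 38/38 (binding)
feedstock: 50/67 (slack 17)
cooling: 68/68 (binding)
By complementary slackness, a constraint with positive slack has shadow price 0 → feedstock.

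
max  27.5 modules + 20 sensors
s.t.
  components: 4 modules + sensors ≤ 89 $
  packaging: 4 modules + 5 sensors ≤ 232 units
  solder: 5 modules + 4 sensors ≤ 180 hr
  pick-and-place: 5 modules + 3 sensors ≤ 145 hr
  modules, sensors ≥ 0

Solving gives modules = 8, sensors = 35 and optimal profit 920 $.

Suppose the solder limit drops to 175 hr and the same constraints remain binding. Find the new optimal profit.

902.5

Check each constraint at x*: components 67/89 (slack 22); packaging 207/232 (slack 25); solder 180/180 (tight); pick-and-place 145/145 (tight).
Since components, packaging are not tight, their duals are 0.
Dual feasibility on the basic columns requires 5·y_solder + 5·y_pick-and-place = 27.5, 4·y_solder + 3·y_pick-and-place = 20.
Solving: y_solder = 3.5, y_pick-and-place = 2.
Δz = y_solder·Δb = 3.5 × (-5) = -17.5, so new z* = 920 − 17.5 = 902.5.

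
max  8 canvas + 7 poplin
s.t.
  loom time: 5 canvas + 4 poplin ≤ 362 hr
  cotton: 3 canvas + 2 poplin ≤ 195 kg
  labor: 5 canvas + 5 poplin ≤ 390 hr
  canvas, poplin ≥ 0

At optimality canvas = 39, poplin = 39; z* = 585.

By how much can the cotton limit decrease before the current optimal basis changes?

39

Binding constraints: cotton, labor. The basis is B = [[3,2],[5,5]] with det 5.
Per unit decrease in cotton, x* moves by d = (-1, 1).
The basis stays optimal until canvas reaches 0; allowable decrease = 39 kg.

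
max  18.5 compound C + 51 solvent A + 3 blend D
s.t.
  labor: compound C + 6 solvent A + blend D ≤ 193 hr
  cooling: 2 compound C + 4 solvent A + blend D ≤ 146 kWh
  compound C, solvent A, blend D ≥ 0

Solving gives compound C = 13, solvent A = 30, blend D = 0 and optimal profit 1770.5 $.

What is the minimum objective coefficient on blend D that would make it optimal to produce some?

At the optimum: labor uses 193 of 193 (binding); cooling uses 146 of 146 (binding).
Dual feasibility on the basic columns requires 1·y_labor + 2·y_cooling = 18.5, 6·y_labor + 4·y_cooling = 51.
Solving: y_labor = 3.5, y_cooling = 7.5.
blend D enters the basis when its profit ≥ yᵀa₃ = 3.5·1 + 7.5·1 = 11.

11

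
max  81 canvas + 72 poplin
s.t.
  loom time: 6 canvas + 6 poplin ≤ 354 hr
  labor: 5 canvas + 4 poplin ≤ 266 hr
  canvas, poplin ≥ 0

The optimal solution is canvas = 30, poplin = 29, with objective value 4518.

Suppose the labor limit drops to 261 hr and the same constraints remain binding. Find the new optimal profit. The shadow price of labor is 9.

Δb = -5, so new z* = 4518 + (9)·(-5) = 4518 − 45 = 4473.

4473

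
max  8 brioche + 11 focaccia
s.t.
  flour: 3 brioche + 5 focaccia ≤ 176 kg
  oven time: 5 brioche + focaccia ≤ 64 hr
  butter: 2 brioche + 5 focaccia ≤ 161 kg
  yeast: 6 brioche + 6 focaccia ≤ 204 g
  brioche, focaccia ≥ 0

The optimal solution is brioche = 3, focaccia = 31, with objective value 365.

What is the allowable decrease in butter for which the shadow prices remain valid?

13.5

Binding constraints: butter, yeast. The basis is B = [[2,5],[6,6]] with det -18.
Per unit decrease in butter, x* moves by d = (0.3333, -0.3333).
The basis stays optimal until oven time becomes binding; allowable decrease = 13.5 kg.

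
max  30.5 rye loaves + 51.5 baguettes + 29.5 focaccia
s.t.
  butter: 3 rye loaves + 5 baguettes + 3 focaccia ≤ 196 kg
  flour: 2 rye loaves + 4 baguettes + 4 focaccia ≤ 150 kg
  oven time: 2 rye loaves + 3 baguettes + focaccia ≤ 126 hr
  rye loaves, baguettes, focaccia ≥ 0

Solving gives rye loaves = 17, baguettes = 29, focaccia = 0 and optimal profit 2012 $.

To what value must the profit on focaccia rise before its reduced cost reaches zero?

Binding: butter and flour. Non-binding: oven time (5 unused).
By complementary slackness, y = 0 for the non-binding constraint.
From A_Bᵀ y = c: 3·y_butter + 2·y_flour = 30.5; 5·y_butter + 4·y_flour = 51.5.
This yields shadow prices y_butter = 9.5, y_flour = 1.
focaccia enters the basis when its profit ≥ yᵀa₃ = 9.5·3 + 1·4 = 32.5.

32.5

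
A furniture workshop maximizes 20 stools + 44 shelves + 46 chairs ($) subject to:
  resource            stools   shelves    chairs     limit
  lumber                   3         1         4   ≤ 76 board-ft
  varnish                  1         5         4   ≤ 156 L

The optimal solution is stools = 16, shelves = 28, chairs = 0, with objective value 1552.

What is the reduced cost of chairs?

Check each constraint at x*: lumber 76/76 (tight); varnish 156/156 (tight).
The binding rows give the dual system: 3·y_lumber + 1·y_varnish = 20 and 1·y_lumber + 5·y_varnish = 44.
This yields shadow prices y_lumber = 4, y_varnish = 8.
Reduced cost of chairs: c₃ − yᵀa₃ = 46 − (4·4 + 8·4) = 46 − 48 = -2.

-2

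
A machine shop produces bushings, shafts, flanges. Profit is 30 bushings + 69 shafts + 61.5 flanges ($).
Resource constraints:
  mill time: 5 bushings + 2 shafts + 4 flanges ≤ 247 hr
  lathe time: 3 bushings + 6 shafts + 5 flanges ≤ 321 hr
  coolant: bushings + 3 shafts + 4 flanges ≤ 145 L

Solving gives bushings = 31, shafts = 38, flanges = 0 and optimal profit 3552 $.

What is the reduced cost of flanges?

Check each constraint at x*: mill time 231/247 (slack 16); lathe time 321/321 (tight); coolant 145/145 (tight).
Since mill time is not tight, its dual is 0.
From A_Bᵀ y = c: 3·y_lathe time + 1·y_coolant = 30; 6·y_lathe time + 3·y_coolant = 69.
→ y_lathe time = 7 and y_coolant = 9.
Reduced cost of flanges: c₃ − yᵀa₃ = 61.5 − (7·5 + 9·4) = 61.5 − 71 = -9.5.

-9.5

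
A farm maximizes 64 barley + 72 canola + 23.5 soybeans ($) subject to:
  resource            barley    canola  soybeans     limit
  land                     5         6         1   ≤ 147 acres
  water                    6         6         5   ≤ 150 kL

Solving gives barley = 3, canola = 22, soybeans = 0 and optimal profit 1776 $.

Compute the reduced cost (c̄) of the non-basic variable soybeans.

At the optimum: land uses 147 of 147 (binding); water uses 150 of 150 (binding).
From A_Bᵀ y = c: 5·y_land + 6·y_water = 64; 6·y_land + 6·y_water = 72.
This yields shadow prices y_land = 8, y_water = 4.
Reduced cost of soybeans: c₃ − yᵀa₃ = 23.5 − (8·1 + 4·5) = 23.5 − 28 = -4.5.

-4.5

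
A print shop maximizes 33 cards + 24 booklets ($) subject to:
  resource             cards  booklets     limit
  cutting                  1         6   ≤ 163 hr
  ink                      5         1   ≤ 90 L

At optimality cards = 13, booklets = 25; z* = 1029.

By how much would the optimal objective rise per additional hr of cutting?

3

Check each constraint at x*: cutting 163/163 (tight); ink 90/90 (tight).
Dual feasibility on the basic columns requires 1·y_cutting + 5·y_ink = 33, 6·y_cutting + 1·y_ink = 24.
→ y_cutting = 3 and y_ink = 6.
Shadow price of cutting = 3.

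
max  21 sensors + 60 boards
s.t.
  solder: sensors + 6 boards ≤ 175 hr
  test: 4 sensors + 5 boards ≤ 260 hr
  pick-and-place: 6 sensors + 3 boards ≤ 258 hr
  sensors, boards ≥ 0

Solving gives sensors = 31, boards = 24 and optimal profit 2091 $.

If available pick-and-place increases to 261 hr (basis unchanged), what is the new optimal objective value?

2097

Binding: solder and pick-and-place. Non-binding: test (16 unused).
Since test is not tight, its dual is 0.
The binding rows give the dual system: 1·y_solder + 6·y_pick-and-place = 21 and 6·y_solder + 3·y_pick-and-place = 60.
This yields shadow prices y_solder = 9, y_pick-and-place = 2.
Δz = y_pick-and-place·Δb = 2 × (3) = 6, so new z* = 2091 + 6 = 2097.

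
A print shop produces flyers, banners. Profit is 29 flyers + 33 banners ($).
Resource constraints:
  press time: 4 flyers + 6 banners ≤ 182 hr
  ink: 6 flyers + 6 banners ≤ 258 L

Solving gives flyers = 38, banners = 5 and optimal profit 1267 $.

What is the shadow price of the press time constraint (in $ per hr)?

2

Check each constraint at x*: press time 182/182 (tight); ink 258/258 (tight).
From A_Bᵀ y = c: 4·y_press time + 6·y_ink = 29; 6·y_press time + 6·y_ink = 33.
Solving: y_press time = 2, y_ink = 3.5.
Shadow price of press time = 2.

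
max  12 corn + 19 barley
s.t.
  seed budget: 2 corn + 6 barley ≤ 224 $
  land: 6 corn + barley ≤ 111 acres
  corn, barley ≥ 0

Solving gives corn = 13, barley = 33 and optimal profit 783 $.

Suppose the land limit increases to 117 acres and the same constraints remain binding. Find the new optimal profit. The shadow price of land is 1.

789

Δb = 6, so new z* = 783 + (1)·(6) = 783 + 6 = 789.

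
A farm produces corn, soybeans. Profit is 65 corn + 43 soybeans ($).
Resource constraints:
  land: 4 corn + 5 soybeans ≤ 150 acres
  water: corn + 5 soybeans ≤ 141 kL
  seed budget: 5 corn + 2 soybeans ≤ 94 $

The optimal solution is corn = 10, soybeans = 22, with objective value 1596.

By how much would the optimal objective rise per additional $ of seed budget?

At the optimum: land uses 150 of 150 (binding); water uses 120 of 141 (slack = 21); seed budget uses 94 of 94 (binding).
Since water is not tight, its dual is 0.
From A_Bᵀ y = c: 4·y_land + 5·y_seed budget = 65; 5·y_land + 2·y_seed budget = 43.
Solving: y_land = 5, y_seed budget = 9.
Shadow price of seed budget = 9.

9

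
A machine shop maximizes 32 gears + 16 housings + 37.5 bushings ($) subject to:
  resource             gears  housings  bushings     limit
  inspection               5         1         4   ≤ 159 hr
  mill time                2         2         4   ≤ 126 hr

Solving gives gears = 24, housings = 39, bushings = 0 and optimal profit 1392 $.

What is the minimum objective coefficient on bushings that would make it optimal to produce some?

Check each constraint at x*: inspection 159/159 (tight); mill time 126/126 (tight).
From A_Bᵀ y = c: 5·y_inspection + 2·y_mill time = 32; 1·y_inspection + 2·y_mill time = 16.
This yields shadow prices y_inspection = 4, y_mill time = 6.
bushings enters the basis when its profit ≥ yᵀa₃ = 4·4 + 6·4 = 40.

40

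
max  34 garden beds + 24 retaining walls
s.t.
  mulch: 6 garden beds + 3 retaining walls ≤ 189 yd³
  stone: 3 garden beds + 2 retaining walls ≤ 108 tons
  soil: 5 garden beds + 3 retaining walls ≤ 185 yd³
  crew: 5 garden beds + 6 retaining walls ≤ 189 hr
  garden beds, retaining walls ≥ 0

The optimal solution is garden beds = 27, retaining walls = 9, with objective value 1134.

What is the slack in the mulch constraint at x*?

0

mulch used = 6·27 + 3·9 = 189; slack = 189 − 189 = 0.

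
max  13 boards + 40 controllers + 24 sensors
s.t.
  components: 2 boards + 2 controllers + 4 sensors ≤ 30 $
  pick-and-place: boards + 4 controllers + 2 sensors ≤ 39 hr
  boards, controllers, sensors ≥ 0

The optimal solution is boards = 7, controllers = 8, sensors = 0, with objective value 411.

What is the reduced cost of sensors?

Both components and pick-and-place are binding at x*.
Dual feasibility on the basic columns requires 2·y_components + 1·y_pick-and-place = 13, 2·y_components + 4·y_pick-and-place = 40.
Solving: y_components = 2, y_pick-and-place = 9.
Reduced cost of sensors: c₃ − yᵀa₃ = 24 − (2·4 + 9·2) = 24 − 26 = -2.

-2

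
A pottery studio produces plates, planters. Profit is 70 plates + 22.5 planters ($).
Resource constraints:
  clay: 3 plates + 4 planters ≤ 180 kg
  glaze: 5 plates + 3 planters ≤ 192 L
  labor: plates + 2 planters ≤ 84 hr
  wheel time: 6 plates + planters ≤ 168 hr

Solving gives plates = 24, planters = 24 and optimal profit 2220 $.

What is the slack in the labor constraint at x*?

labor used = 1·24 + 2·24 = 72; slack = 84 − 72 = 12.

12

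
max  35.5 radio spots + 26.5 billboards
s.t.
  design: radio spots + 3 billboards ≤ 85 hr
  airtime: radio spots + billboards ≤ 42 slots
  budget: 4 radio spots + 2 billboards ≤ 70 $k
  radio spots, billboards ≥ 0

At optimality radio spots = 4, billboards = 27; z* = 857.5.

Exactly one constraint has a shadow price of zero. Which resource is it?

design: 85/85 (binding)
airtime: 31/42 (slack 11)
budget: 70/70 (binding)
By complementary slackness, a constraint with positive slack has shadow price 0 → airtime.

airtime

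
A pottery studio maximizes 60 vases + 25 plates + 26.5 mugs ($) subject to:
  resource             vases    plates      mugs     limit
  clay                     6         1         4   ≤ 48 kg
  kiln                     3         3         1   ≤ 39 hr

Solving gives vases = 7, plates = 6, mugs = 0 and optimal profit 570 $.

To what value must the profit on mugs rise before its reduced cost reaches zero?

Check each constraint at x*: clay 48/48 (tight); kiln 39/39 (tight).
Dual feasibility on the basic columns requires 6·y_clay + 3·y_kiln = 60, 1·y_clay + 3·y_kiln = 25.
This yields shadow prices y_clay = 7, y_kiln = 6.
mugs enters the basis when its profit ≥ yᵀa₃ = 7·4 + 6·1 = 34.

34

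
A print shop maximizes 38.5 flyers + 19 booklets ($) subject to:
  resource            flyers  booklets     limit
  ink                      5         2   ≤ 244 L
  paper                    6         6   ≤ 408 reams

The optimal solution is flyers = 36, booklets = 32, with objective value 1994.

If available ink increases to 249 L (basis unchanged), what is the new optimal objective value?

Both ink and paper are binding at x*.
The binding rows give the dual system: 5·y_ink + 6·y_paper = 38.5 and 2·y_ink + 6·y_paper = 19.
This yields shadow prices y_ink = 6.5, y_paper = 1.
Δz = y_ink·Δb = 6.5 × (5) = 32.5, so new z* = 1994 + 32.5 = 2026.5.

2026.5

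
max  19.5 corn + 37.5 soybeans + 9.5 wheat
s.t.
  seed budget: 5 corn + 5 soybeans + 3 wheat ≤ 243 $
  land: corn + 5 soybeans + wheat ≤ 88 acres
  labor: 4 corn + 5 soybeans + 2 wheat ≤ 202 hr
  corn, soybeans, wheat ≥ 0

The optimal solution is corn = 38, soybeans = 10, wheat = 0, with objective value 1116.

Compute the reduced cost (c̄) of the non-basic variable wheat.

-2

Binding: land and labor. Non-binding: seed budget (3 unused).
Since seed budget is not tight, its dual is 0.
From A_Bᵀ y = c: 1·y_land + 4·y_labor = 19.5; 5·y_land + 5·y_labor = 37.5.
This yields shadow prices y_land = 3.5, y_labor = 4.
Reduced cost of wheat: c₃ − yᵀa₃ = 9.5 − (3.5·1 + 4·2) = 9.5 − 11.5 = -2.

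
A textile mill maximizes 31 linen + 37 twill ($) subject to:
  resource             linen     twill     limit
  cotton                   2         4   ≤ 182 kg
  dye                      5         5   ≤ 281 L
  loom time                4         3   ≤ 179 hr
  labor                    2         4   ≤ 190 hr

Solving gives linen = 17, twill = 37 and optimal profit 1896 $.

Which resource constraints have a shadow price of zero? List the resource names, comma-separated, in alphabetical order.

dye, labor

cotton: 182/182 (binding)
dye: 270/281 (slack 11)
loom time: 179/179 (binding)
labor: 182/190 (slack 8)
By complementary slackness, a constraint with positive slack has shadow price 0 → dye, labor.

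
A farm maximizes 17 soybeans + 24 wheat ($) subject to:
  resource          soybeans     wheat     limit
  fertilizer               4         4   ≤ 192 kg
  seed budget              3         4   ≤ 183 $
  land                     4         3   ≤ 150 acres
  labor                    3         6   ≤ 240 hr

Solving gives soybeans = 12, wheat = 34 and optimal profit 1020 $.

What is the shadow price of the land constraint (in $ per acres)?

2

Check each constraint at x*: fertilizer 184/192 (slack 8); seed budget 172/183 (slack 11); land 150/150 (tight); labor 240/240 (tight).
By complementary slackness, y = 0 for the non-binding constraints.
Dual feasibility on the basic columns requires 4·y_land + 3·y_labor = 17, 3·y_land + 6·y_labor = 24.
This yields shadow prices y_land = 2, y_labor = 3.
Shadow price of land = 2.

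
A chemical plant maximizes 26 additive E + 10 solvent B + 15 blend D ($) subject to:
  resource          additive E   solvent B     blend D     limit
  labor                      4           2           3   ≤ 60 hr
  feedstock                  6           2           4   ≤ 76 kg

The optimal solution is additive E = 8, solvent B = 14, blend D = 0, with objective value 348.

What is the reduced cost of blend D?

At the optimum: labor uses 60 of 60 (binding); feedstock uses 76 of 76 (binding).
From A_Bᵀ y = c: 4·y_labor + 6·y_feedstock = 26; 2·y_labor + 2·y_feedstock = 10.
→ y_labor = 2 and y_feedstock = 3.
Reduced cost of blend D: c₃ − yᵀa₃ = 15 − (2·3 + 3·4) = 15 − 18 = -3.

-3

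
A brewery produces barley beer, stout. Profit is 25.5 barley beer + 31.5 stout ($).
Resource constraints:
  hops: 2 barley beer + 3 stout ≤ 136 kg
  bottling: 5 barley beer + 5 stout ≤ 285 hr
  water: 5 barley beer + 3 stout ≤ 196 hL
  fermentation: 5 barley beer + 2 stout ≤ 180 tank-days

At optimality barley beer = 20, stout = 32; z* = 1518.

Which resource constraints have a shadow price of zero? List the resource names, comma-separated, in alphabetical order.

bottling, fermentation

hops: 136/136 (binding)
bottling: 260/285 (slack 25)
water: 196/196 (binding)
fermentation: 164/180 (slack 16)
By complementary slackness, a constraint with positive slack has shadow price 0 → bottling, fermentation.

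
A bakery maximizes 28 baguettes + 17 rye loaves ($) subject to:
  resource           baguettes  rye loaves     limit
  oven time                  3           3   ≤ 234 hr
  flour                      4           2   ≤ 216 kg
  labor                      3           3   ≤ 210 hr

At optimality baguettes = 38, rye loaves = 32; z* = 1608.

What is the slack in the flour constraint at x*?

flour used = 4·38 + 2·32 = 216; slack = 216 − 216 = 0.

0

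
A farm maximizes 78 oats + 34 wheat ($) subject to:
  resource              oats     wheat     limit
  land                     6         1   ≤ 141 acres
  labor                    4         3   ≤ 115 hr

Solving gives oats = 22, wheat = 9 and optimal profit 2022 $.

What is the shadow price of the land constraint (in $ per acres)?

7

Both land and labor are binding at x*.
Dual feasibility on the basic columns requires 6·y_land + 4·y_labor = 78, 1·y_land + 3·y_labor = 34.
→ y_land = 7 and y_labor = 9.
Shadow price of land = 7.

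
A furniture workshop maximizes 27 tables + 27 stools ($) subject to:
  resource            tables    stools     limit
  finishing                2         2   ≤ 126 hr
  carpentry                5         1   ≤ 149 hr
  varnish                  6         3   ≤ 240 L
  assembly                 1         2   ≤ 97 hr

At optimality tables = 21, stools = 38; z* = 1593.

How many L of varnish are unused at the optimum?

varnish used = 6·21 + 3·38 = 240; slack = 240 − 240 = 0.

0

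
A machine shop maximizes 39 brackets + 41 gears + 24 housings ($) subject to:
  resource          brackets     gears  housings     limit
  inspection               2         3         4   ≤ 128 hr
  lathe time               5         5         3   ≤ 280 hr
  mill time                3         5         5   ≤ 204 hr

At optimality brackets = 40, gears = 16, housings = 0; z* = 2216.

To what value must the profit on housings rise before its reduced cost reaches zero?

At the optimum: inspection uses 128 of 128 (binding); lathe time uses 280 of 280 (binding); mill time uses 200 of 204 (slack = 4).
Since mill time is not tight, its dual is 0.
The binding rows give the dual system: 2·y_inspection + 5·y_lathe time = 39 and 3·y_inspection + 5·y_lathe time = 41.
→ y_inspection = 2 and y_lathe time = 7.
housings enters the basis when its profit ≥ yᵀa₃ = 2·4 + 7·3 = 29.

29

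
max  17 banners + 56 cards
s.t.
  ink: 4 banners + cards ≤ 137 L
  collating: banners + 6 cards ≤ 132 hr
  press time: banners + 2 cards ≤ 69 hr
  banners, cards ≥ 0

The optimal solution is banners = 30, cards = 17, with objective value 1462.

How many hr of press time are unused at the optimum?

press time used = 1·30 + 2·17 = 64; slack = 69 − 64 = 5.

5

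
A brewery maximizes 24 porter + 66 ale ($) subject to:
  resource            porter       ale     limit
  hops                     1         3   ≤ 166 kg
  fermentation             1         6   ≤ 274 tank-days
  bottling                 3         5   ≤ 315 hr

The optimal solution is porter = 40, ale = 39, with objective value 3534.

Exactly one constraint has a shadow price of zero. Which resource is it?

hops: 157/166 (slack 9)
fermentation: 274/274 (binding)
bottling: 315/315 (binding)
By complementary slackness, a constraint with positive slack has shadow price 0 → hops.

hops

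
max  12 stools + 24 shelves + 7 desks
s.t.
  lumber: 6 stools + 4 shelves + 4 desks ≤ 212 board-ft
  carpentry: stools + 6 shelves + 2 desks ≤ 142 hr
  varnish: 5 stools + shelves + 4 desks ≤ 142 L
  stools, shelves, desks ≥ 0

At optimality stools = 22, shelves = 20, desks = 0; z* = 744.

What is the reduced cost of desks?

-5

Binding: lumber and carpentry. Non-binding: varnish (12 unused).
Since varnish is not tight, its dual is 0.
The binding rows give the dual system: 6·y_lumber + 1·y_carpentry = 12 and 4·y_lumber + 6·y_carpentry = 24.
Solving: y_lumber = 1.5, y_carpentry = 3.
Reduced cost of desks: c₃ − yᵀa₃ = 7 − (1.5·4 + 3·2) = 7 − 12 = -5.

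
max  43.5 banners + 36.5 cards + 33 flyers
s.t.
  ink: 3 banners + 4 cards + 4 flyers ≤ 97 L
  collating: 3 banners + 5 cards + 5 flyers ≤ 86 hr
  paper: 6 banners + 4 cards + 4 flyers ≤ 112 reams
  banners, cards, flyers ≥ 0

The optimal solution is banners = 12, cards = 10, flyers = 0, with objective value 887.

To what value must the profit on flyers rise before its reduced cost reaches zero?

36.5

At the optimum: ink uses 76 of 97 (slack = 21); collating uses 86 of 86 (binding); paper uses 112 of 112 (binding).
Since ink is not tight, its dual is 0.
Dual feasibility on the basic columns requires 3·y_collating + 6·y_paper = 43.5, 5·y_collating + 4·y_paper = 36.5.
This yields shadow prices y_collating = 2.5, y_paper = 6.
flyers enters the basis when its profit ≥ yᵀa₃ = 2.5·5 + 6·4 = 36.5.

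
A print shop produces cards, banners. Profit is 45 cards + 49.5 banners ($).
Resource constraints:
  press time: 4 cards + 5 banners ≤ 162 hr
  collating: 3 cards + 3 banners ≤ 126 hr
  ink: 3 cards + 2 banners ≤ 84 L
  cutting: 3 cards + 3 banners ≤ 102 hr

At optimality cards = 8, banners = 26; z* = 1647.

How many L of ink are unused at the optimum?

8

ink used = 3·8 + 2·26 = 76; slack = 84 − 76 = 8.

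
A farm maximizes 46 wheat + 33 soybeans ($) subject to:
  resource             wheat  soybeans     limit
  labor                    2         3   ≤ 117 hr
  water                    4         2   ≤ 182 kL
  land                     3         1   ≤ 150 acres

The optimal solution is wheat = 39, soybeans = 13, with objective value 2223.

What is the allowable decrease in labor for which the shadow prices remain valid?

Binding constraints: labor, water. The basis is B = [[2,3],[4,2]] with det -8.
Per unit decrease in labor, x* moves by d = (0.25, -0.5).
The basis stays optimal until soybeans reaches 0; allowable decrease = 26 hr.

26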